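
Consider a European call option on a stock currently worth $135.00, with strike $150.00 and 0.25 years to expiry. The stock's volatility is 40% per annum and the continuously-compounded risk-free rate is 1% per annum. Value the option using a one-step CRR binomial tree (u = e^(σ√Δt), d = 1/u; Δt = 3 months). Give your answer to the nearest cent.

$6.78

CRR parameters: u = e^(σ√Δt) = e^(0.4·√0.25) = 1.2214, d = 1/u = 0.8187
Per-period rate: rΔt = 0.01·0.25 = 0.0025, so R = e^0.0025 = 1.0025
Risk-neutral probability p = (e^0.0025 − 0.8187)/(1.2214 − 0.8187) = 0.1838/0.4027 = 0.4564
Terminal stock prices: S_u = 164.9, S_d = 110.5
Terminal payoffs (S − K): max(14.89, 0) = 14.89, max(-39.47, 0) = 0
Node 0 (S = 135): V_0 = e^(−0.0025)·[0.4564·14.8894 + 0.5436·0.0000] = 6.7783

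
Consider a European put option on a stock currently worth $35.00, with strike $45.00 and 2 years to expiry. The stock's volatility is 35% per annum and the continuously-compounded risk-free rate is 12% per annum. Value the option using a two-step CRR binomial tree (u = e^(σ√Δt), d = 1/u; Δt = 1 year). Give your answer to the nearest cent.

CRR parameters: u = e^(σ√Δt) = e^(0.35·√1) = 1.4191, d = 1/u = 0.7047
Per-period rate: rΔt = 0.12·1 = 0.12, so R = e^0.12 = 1.1275
Risk-neutral probability p = (e^0.12 − 0.7047)/(1.4191 − 0.7047) = 0.4228/0.7144 = 0.5919
Terminal stock prices: S_uu = 70.48, S_ud = 35, S_dd = 17.38
Terminal payoffs (K − S): max(-25.48, 0) = 0, max(10, 0) = 10, max(27.62, 0) = 27.62
Node u (S = 49.67): V_u = e^(−0.12)·[0.5919·0.0000 + 0.4081·10.0000] = 3.6199
Node d (S = 24.66): V_d = e^(−0.12)·[0.5919·10.0000 + 0.4081·27.6195] = 15.2473
Node 0 (S = 35): V_0 = e^(−0.12)·[0.5919·3.6199 + 0.4081·15.2473] = 7.4196

$7.42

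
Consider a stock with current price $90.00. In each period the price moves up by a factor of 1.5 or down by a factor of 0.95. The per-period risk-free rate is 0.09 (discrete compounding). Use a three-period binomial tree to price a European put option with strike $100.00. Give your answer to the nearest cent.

$7.30

Risk-neutral probability p = (1 + 0.09 − 0.95)/(1.5 − 0.95) = 0.1400/0.5500 = 0.2545
Terminal stock prices: S_uuu = 303.8, S_uud = 192.4, S_udd = 121.8, S_ddd = 77.16
Terminal payoffs (K − S): max(-203.8, 0) = 0, max(-92.38, 0) = 0, max(-21.84, 0) = 0, max(22.84, 0) = 22.84
Node uu (S = 202.5): V_uu = 1/1.09·[0.2545·0.0000 + 0.7455·0.0000] = 0.0000
Node ud (S = 128.2): V_ud = 1/1.09·[0.2545·0.0000 + 0.7455·0.0000] = 0.0000
Node dd (S = 81.22): V_dd = 1/1.09·[0.2545·0.0000 + 0.7455·22.8363] = 15.6178
Node u (S = 135): V_u = 1/1.09·[0.2545·0.0000 + 0.7455·0.0000] = 0.0000
Node d (S = 85.5): V_d = 1/1.09·[0.2545·0.0000 + 0.7455·15.6178] = 10.6811
Node 0 (S = 90): V_0 = 1/1.09·[0.2545·0.0000 + 0.7455·10.6811] = 7.3048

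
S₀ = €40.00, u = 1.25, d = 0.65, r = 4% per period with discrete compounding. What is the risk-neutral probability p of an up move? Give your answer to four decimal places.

p = 0.6500

Risk-neutral probability p = (1 + 0.04 − 0.65)/(1.25 − 0.65) = 0.3900/0.6000 = 0.6500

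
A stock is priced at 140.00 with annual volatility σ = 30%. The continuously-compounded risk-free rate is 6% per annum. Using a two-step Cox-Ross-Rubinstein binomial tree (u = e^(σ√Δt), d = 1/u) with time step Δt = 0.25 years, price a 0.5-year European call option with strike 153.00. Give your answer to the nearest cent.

9.18

CRR parameters: u = e^(σ√Δt) = e^(0.3·√0.25) = 1.1618, d = 1/u = 0.8607
Per-period rate: rΔt = 0.06·0.25 = 0.015, so R = e^0.015 = 1.0151
Risk-neutral probability p = (e^0.015 − 0.8607)/(1.1618 − 0.8607) = 0.1544/0.3011 = 0.5128
Terminal stock prices: S_uu = 189, S_ud = 140, S_dd = 103.7
Terminal payoffs (S − K): max(35.98, 0) = 35.98, max(-13, 0) = 0, max(-49.29, 0) = 0
Node u (S = 162.7): V_u = e^(−0.015)·[0.5128·35.9802 + 0.4872·0.0000] = 18.1745
Node d (S = 120.5): V_d = e^(−0.015)·[0.5128·0.0000 + 0.4872·0.0000] = 0.0000
Node 0 (S = 140): V_0 = e^(−0.015)·[0.5128·18.1745 + 0.4872·0.0000] = 9.1804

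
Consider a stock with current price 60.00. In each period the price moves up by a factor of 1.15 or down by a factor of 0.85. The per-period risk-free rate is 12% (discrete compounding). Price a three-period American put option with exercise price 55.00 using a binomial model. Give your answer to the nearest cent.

Risk-neutral probability p = (1 + 0.12 − 0.85)/(1.15 − 0.85) = 0.2700/0.3000 = 0.9000
Terminal stock prices: S_uuu = 91.25, S_uud = 67.45, S_udd = 49.85, S_ddd = 36.85
Terminal payoffs (K − S): max(-36.25, 0) = 0, max(-12.45, 0) = 0, max(5.148, 0) = 5.148, max(18.15, 0) = 18.15
Node uu (S = 79.35): continuation = 1/1.12·[0.9000·0.0000 + 0.1000·0.0000] = 0.0000; exercise value = 0.0000 ≤ continuation, so V_uu = 0.0000
Node ud (S = 58.65): continuation = 1/1.12·[0.9000·0.0000 + 0.1000·5.1475] = 0.4596; exercise value = 0.0000 ≤ continuation, so V_ud = 0.4596
Node dd (S = 43.35): continuation = 1/1.12·[0.9000·5.1475 + 0.1000·18.1525] = 5.7571; exercise value = 11.6500 > continuation, so V_dd = 11.6500 (exercise)
Node u (S = 69): continuation = 1/1.12·[0.9000·0.0000 + 0.1000·0.4596] = 0.0410; exercise value = 0.0000 ≤ continuation, so V_u = 0.0410
Node d (S = 51): continuation = 1/1.12·[0.9000·0.4596 + 0.1000·11.6500] = 1.4095; exercise value = 4.0000 > continuation, so V_d = 4.0000 (exercise)
Node 0 (S = 60): continuation = 1/1.12·[0.9000·0.0410 + 0.1000·4.0000] = 0.3901; exercise value = 0.0000 ≤ continuation, so V_0 = 0.3901

0.39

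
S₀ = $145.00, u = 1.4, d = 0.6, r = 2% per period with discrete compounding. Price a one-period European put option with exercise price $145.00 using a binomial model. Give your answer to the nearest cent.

Risk-neutral probability p = (1 + 0.02 − 0.6)/(1.4 − 0.6) = 0.4200/0.8000 = 0.5250
Terminal stock prices: S_u = 203, S_d = 87
Terminal payoffs (K − S): max(-58, 0) = 0, max(58, 0) = 58
Node 0 (S = 145): V_0 = 1/1.02·[0.5250·0.0000 + 0.4750·58.0000] = 27.0098

$27.01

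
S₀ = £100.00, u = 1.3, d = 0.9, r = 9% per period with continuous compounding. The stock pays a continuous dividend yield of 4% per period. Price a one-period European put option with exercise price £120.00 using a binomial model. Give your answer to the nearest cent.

£17.05

Per-period risk-free factor R = e^0.09 = 1.0942; dividend-adjusted growth = e^(0.09−0.04) = 1.0513.
Risk-neutral probability p = (1.0513 − 0.9)/(1.3 − 0.9) = 0.1513/0.4000 = 0.3782
Terminal stock prices: S_u = 130, S_d = 90
Terminal payoffs (K − S): max(-10, 0) = 0, max(30, 0) = 30
Node 0 (S = 100): V_0 = e^(−0.09)·[0.3782·0.0000 + 0.6218·30.0000] = 17.0491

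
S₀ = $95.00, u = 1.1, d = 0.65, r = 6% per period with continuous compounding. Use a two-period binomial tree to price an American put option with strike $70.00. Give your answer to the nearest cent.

$0.80

Risk-neutral probability p = (e^0.06 − 0.65)/(1.1 − 0.65) = 0.4118/0.4500 = 0.9152
Terminal stock prices: S_uu = 115, S_ud = 67.93, S_dd = 40.14
Terminal payoffs (K − S): max(-44.95, 0) = 0, max(2.075, 0) = 2.075, max(29.86, 0) = 29.86
Node u (S = 104.5): continuation = e^(−0.06)·[0.9152·0.0000 + 0.0848·2.0750] = 0.1657; exercise value = 0.0000 ≤ continuation, so V_u = 0.1657
Node d (S = 61.75): continuation = e^(−0.06)·[0.9152·2.0750 + 0.0848·29.8625] = 4.1735; exercise value = 8.2500 > continuation, so V_d = 8.2500 (exercise)
Node 0 (S = 95): continuation = e^(−0.06)·[0.9152·0.1657 + 0.0848·8.2500] = 0.8018; exercise value = 0.0000 ≤ continuation, so V_0 = 0.8018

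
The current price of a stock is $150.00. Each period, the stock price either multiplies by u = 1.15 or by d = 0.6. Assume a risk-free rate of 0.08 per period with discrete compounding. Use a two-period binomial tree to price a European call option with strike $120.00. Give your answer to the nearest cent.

$51.18

Risk-neutral probability p = (1 + 0.08 − 0.6)/(1.15 − 0.6) = 0.4800/0.5500 = 0.8727
Terminal stock prices: S_uu = 198.4, S_ud = 103.5, S_dd = 54
Terminal payoffs (S − K): max(78.37, 0) = 78.37, max(-16.5, 0) = 0, max(-66, 0) = 0
Node u (S = 172.5): V_u = 1/1.08·[0.8727·78.3750 + 0.1273·0.0000] = 63.3333
Node d (S = 90): V_d = 1/1.08·[0.8727·0.0000 + 0.1273·0.0000] = 0.0000
Node 0 (S = 150): V_0 = 1/1.08·[0.8727·63.3333 + 0.1273·0.0000] = 51.1785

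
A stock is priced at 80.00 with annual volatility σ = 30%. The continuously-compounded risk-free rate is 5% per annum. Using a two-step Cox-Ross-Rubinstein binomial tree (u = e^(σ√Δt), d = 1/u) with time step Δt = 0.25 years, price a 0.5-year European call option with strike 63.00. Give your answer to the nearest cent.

CRR parameters: u = e^(σ√Δt) = e^(0.3·√0.25) = 1.1618, d = 1/u = 0.8607
Per-period rate: rΔt = 0.05·0.25 = 0.0125, so R = e^0.0125 = 1.0126
Risk-neutral probability p = (e^0.0125 − 0.8607)/(1.1618 − 0.8607) = 0.1519/0.3011 = 0.5043
Terminal stock prices: S_uu = 108, S_ud = 80, S_dd = 59.27
Terminal payoffs (S − K): max(44.99, 0) = 44.99, max(17, 0) = 17, max(-3.735, 0) = 0
Node u (S = 92.95): V_u = e^(−0.0125)·[0.5043·44.9887 + 0.4957·17.0000] = 30.7293
Node d (S = 68.86): V_d = e^(−0.0125)·[0.5043·17.0000 + 0.4957·0.0000] = 8.4673
Node 0 (S = 80): V_0 = e^(−0.0125)·[0.5043·30.7293 + 0.4957·8.4673] = 19.4503

19.45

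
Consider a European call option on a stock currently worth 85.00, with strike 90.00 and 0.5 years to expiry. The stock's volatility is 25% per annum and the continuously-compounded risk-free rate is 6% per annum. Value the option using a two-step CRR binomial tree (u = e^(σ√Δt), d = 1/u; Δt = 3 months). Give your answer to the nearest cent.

CRR parameters: u = e^(σ√Δt) = e^(0.25·√0.25) = 1.1331, d = 1/u = 0.8825
Per-period rate: rΔt = 0.06·0.25 = 0.015, so R = e^0.015 = 1.0151
Risk-neutral probability p = (e^0.015 − 0.8825)/(1.1331 − 0.8825) = 0.1326/0.2507 = 0.5291
Terminal stock prices: S_uu = 109.1, S_ud = 85, S_dd = 66.2
Terminal payoffs (S − K): max(19.14, 0) = 19.14, max(-5, 0) = 0, max(-23.8, 0) = 0
Node u (S = 96.32): V_u = e^(−0.015)·[0.5291·19.1422 + 0.4709·0.0000] = 9.9771
Node d (S = 75.01): V_d = e^(−0.015)·[0.5291·0.0000 + 0.4709·0.0000] = 0.0000
Node 0 (S = 85): V_0 = e^(−0.015)·[0.5291·9.9771 + 0.4709·0.0000] = 5.2001

5.20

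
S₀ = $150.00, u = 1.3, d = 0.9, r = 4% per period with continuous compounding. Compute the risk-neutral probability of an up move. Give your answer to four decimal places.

Risk-neutral probability p = (e^0.04 − 0.9)/(1.3 − 0.9) = 0.1408/0.4000 = 0.3520

p = 0.3520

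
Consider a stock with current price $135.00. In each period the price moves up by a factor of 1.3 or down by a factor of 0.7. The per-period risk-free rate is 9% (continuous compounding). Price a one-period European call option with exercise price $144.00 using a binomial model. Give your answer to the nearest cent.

$18.91

Risk-neutral probability p = (e^0.09 − 0.7)/(1.3 − 0.7) = 0.3942/0.6000 = 0.6570
Terminal stock prices: S_u = 175.5, S_d = 94.5
Terminal payoffs (S − K): max(31.5, 0) = 31.5, max(-49.5, 0) = 0
Node 0 (S = 135): V_0 = e^(−0.09)·[0.6570·31.5000 + 0.3430·0.0000] = 18.9130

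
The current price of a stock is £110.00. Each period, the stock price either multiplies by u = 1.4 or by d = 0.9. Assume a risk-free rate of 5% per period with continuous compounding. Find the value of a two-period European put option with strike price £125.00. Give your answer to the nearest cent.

Risk-neutral probability p = (e^0.05 − 0.9)/(1.4 − 0.9) = 0.1513/0.5000 = 0.3025
Terminal stock prices: S_uu = 215.6, S_ud = 138.6, S_dd = 89.1
Terminal payoffs (K − S): max(-90.6, 0) = 0, max(-13.6, 0) = 0, max(35.9, 0) = 35.9
Node u (S = 154): V_u = e^(−0.05)·[0.3025·0.0000 + 0.6975·0.0000] = 0.0000
Node d (S = 99): V_d = e^(−0.05)·[0.3025·0.0000 + 0.6975·35.9000] = 23.8176
Node 0 (S = 110): V_0 = e^(−0.05)·[0.3025·0.0000 + 0.6975·23.8176] = 15.8016

£15.80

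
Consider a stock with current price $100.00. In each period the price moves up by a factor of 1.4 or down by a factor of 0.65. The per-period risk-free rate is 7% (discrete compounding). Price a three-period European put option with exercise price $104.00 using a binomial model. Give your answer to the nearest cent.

$17.23

Risk-neutral probability p = (1 + 0.07 − 0.65)/(1.4 − 0.65) = 0.4200/0.7500 = 0.5600
Terminal stock prices: S_uuu = 274.4, S_uud = 127.4, S_udd = 59.15, S_ddd = 27.46
Terminal payoffs (K − S): max(-170.4, 0) = 0, max(-23.4, 0) = 0, max(44.85, 0) = 44.85, max(76.54, 0) = 76.54
Node uu (S = 196): V_uu = 1/1.07·[0.5600·0.0000 + 0.4400·0.0000] = 0.0000
Node ud (S = 91): V_ud = 1/1.07·[0.5600·0.0000 + 0.4400·44.8500] = 18.4430
Node dd (S = 42.25): V_dd = 1/1.07·[0.5600·44.8500 + 0.4400·76.5375] = 54.9463
Node u (S = 140): V_u = 1/1.07·[0.5600·0.0000 + 0.4400·18.4430] = 7.5840
Node d (S = 65): V_d = 1/1.07·[0.5600·18.4430 + 0.4400·54.9463] = 32.2471
Node 0 (S = 100): V_0 = 1/1.07·[0.5600·7.5840 + 0.4400·32.2471] = 17.2297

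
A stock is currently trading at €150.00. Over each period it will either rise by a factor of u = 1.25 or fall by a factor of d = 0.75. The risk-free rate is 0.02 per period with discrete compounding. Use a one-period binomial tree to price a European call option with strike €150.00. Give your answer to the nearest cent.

Risk-neutral probability p = (1 + 0.02 − 0.75)/(1.25 − 0.75) = 0.2700/0.5000 = 0.5400
Terminal stock prices: S_u = 187.5, S_d = 112.5
Terminal payoffs (S − K): max(37.5, 0) = 37.5, max(-37.5, 0) = 0
Node 0 (S = 150): V_0 = 1/1.02·[0.5400·37.5000 + 0.4600·0.0000] = 19.8529

€19.85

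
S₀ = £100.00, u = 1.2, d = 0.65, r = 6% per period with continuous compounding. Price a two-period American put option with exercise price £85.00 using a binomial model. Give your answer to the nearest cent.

Risk-neutral probability p = (e^0.06 − 0.65)/(1.2 − 0.65) = 0.4118/0.5500 = 0.7488
Terminal stock prices: S_uu = 144, S_ud = 78, S_dd = 42.25
Terminal payoffs (K − S): max(-59, 0) = 0, max(7, 0) = 7, max(42.75, 0) = 42.75
Node u (S = 120): continuation = e^(−0.06)·[0.7488·0.0000 + 0.2512·7.0000] = 1.6560; exercise value = 0.0000 ≤ continuation, so V_u = 1.6560
Node d (S = 65): continuation = e^(−0.06)·[0.7488·7.0000 + 0.2512·42.7500] = 15.0500; exercise value = 20.0000 > continuation, so V_d = 20.0000 (exercise)
Node 0 (S = 100): continuation = e^(−0.06)·[0.7488·1.6560 + 0.2512·20.0000] = 5.8994; exercise value = 0.0000 ≤ continuation, so V_0 = 5.8994

£5.90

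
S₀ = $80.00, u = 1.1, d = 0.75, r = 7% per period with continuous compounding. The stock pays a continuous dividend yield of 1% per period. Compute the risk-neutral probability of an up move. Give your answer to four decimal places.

Per-period risk-free factor R = e^0.07 = 1.0725; dividend-adjusted growth = e^(0.07−0.01) = 1.0618.
Risk-neutral probability p = (1.0618 − 0.75)/(1.1 − 0.75) = 0.3118/0.3500 = 0.8910

p = 0.8910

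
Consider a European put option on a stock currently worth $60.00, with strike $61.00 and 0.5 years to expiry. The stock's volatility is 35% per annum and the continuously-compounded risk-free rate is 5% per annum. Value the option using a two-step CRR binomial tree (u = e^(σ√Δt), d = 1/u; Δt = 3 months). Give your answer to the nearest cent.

CRR parameters: u = e^(σ√Δt) = e^(0.35·√0.25) = 1.1912, d = 1/u = 0.8395
Per-period rate: rΔt = 0.05·0.25 = 0.0125, so R = e^0.0125 = 1.0126
Risk-neutral probability p = (e^0.0125 − 0.8395)/(1.1912 − 0.8395) = 0.1731/0.3518 = 0.4921
Terminal stock prices: S_uu = 85.14, S_ud = 60, S_dd = 42.28
Terminal payoffs (K − S): max(-24.14, 0) = 0, max(1, 0) = 1, max(18.72, 0) = 18.72
Node u (S = 71.47): V_u = e^(−0.0125)·[0.4921·0.0000 + 0.5079·1.0000] = 0.5016
Node d (S = 50.37): V_d = e^(−0.0125)·[0.4921·1.0000 + 0.5079·18.7187] = 9.8748
Node 0 (S = 60): V_0 = e^(−0.0125)·[0.4921·0.5016 + 0.5079·9.8748] = 5.1967

$5.20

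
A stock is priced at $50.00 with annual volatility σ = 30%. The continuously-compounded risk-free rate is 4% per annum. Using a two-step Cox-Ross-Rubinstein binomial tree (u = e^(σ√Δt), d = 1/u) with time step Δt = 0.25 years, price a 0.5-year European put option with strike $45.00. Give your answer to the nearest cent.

$1.98

CRR parameters: u = e^(σ√Δt) = e^(0.3·√0.25) = 1.1618, d = 1/u = 0.8607
Per-period rate: rΔt = 0.04·0.25 = 0.01, so R = e^0.01 = 1.0101
Risk-neutral probability p = (e^0.01 − 0.8607)/(1.1618 − 0.8607) = 0.1493/0.3011 = 0.4959
Terminal stock prices: S_uu = 67.49, S_ud = 50, S_dd = 37.04
Terminal payoffs (K − S): max(-22.49, 0) = 0, max(-5, 0) = 0, max(7.959, 0) = 7.959
Node u (S = 58.09): V_u = e^(−0.01)·[0.4959·0.0000 + 0.5041·0.0000] = 0.0000
Node d (S = 43.04): V_d = e^(−0.01)·[0.4959·0.0000 + 0.5041·7.9591] = 3.9719
Node 0 (S = 50): V_0 = e^(−0.01)·[0.4959·0.0000 + 0.5041·3.9719] = 1.9821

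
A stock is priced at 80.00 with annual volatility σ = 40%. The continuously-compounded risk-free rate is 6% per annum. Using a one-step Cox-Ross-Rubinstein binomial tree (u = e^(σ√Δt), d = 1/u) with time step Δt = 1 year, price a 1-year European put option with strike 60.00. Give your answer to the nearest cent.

3.14

CRR parameters: u = e^(σ√Δt) = e^(0.4·√1) = 1.4918, d = 1/u = 0.6703
Per-period rate: rΔt = 0.06·1 = 0.06, so R = e^0.06 = 1.0618
Risk-neutral probability p = (e^0.06 − 0.6703)/(1.4918 − 0.6703) = 0.3915/0.8215 = 0.4766
Terminal stock prices: S_u = 119.3, S_d = 53.63
Terminal payoffs (K − S): max(-59.35, 0) = 0, max(6.374, 0) = 6.374
Node 0 (S = 80): V_0 = e^(−0.06)·[0.4766·0.0000 + 0.5234·6.3744] = 3.1422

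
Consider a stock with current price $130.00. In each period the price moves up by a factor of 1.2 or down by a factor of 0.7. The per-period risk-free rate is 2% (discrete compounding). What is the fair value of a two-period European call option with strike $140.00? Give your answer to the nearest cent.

Risk-neutral probability p = (1 + 0.02 − 0.7)/(1.2 − 0.7) = 0.3200/0.5000 = 0.6400
Terminal stock prices: S_uu = 187.2, S_ud = 109.2, S_dd = 63.7
Terminal payoffs (S − K): max(47.2, 0) = 47.2, max(-30.8, 0) = 0, max(-76.3, 0) = 0
Node u (S = 156): V_u = 1/1.02·[0.6400·47.2000 + 0.3600·0.0000] = 29.6157
Node d (S = 91): V_d = 1/1.02·[0.6400·0.0000 + 0.3600·0.0000] = 0.0000
Node 0 (S = 130): V_0 = 1/1.02·[0.6400·29.6157 + 0.3600·0.0000] = 18.5824

$18.58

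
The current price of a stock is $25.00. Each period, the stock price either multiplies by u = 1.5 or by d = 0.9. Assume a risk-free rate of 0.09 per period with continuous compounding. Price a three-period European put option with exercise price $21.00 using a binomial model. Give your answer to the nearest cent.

$0.66

Risk-neutral probability p = (e^0.09 − 0.9)/(1.5 − 0.9) = 0.1942/0.6000 = 0.3236
Terminal stock prices: S_uuu = 84.38, S_uud = 50.62, S_udd = 30.38, S_ddd = 18.23
Terminal payoffs (K − S): max(-63.38, 0) = 0, max(-29.62, 0) = 0, max(-9.375, 0) = 0, max(2.775, 0) = 2.775
Node uu (S = 56.25): V_uu = e^(−0.09)·[0.3236·0.0000 + 0.6764·0.0000] = 0.0000
Node ud (S = 33.75): V_ud = e^(−0.09)·[0.3236·0.0000 + 0.6764·0.0000] = 0.0000
Node dd (S = 20.25): V_dd = e^(−0.09)·[0.3236·0.0000 + 0.6764·2.7750] = 1.7154
Node u (S = 37.5): V_u = e^(−0.09)·[0.3236·0.0000 + 0.6764·0.0000] = 0.0000
Node d (S = 22.5): V_d = e^(−0.09)·[0.3236·0.0000 + 0.6764·1.7154] = 1.0604
Node 0 (S = 25): V_0 = e^(−0.09)·[0.3236·0.0000 + 0.6764·1.0604] = 0.6555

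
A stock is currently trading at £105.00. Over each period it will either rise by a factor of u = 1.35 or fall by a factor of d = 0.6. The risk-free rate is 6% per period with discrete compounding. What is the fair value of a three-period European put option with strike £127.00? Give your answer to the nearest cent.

Risk-neutral probability p = (1 + 0.06 − 0.6)/(1.35 − 0.6) = 0.4600/0.7500 = 0.6133
Terminal stock prices: S_uuu = 258.3, S_uud = 114.8, S_udd = 51.03, S_ddd = 22.68
Terminal payoffs (K − S): max(-131.3, 0) = 0, max(12.18, 0) = 12.18, max(75.97, 0) = 75.97, max(104.3, 0) = 104.3
Node uu (S = 191.4): V_uu = 1/1.06·[0.6133·0.0000 + 0.3867·12.1825] = 4.4439
Node ud (S = 85.05): V_ud = 1/1.06·[0.6133·12.1825 + 0.3867·75.9700] = 34.7613
Node dd (S = 37.8): V_dd = 1/1.06·[0.6133·75.9700 + 0.3867·104.3200] = 82.0113
Node u (S = 141.8): V_u = 1/1.06·[0.6133·4.4439 + 0.3867·34.7613] = 15.2516
Node d (S = 63): V_d = 1/1.06·[0.6133·34.7613 + 0.3867·82.0113] = 50.0295
Node 0 (S = 105): V_0 = 1/1.06·[0.6133·15.2516 + 0.3867·50.0295] = 27.0746

£27.07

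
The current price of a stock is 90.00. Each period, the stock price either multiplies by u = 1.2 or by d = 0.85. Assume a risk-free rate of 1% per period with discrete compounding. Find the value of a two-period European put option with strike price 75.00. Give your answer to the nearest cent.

2.88

Risk-neutral probability p = (1 + 0.01 − 0.85)/(1.2 − 0.85) = 0.1600/0.3500 = 0.4571
Terminal stock prices: S_uu = 129.6, S_ud = 91.8, S_dd = 65.02
Terminal payoffs (K − S): max(-54.6, 0) = 0, max(-16.8, 0) = 0, max(9.975, 0) = 9.975
Node u (S = 108): V_u = 1/1.01·[0.4571·0.0000 + 0.5429·0.0000] = 0.0000
Node d (S = 76.5): V_d = 1/1.01·[0.4571·0.0000 + 0.5429·9.9750] = 5.3614
Node 0 (S = 90): V_0 = 1/1.01·[0.4571·0.0000 + 0.5429·5.3614] = 2.8817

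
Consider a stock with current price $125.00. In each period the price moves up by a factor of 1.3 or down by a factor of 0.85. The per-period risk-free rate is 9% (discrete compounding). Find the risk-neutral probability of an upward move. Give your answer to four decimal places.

Risk-neutral probability p = (1 + 0.09 − 0.85)/(1.3 − 0.85) = 0.2400/0.4500 = 0.5333

p = 0.5333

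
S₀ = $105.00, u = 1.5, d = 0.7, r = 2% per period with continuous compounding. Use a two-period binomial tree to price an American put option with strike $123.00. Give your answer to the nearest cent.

Risk-neutral probability p = (e^0.02 − 0.7)/(1.5 − 0.7) = 0.3202/0.8000 = 0.4003
Terminal stock prices: S_uu = 236.2, S_ud = 110.2, S_dd = 51.45
Terminal payoffs (K − S): max(-113.2, 0) = 0, max(12.75, 0) = 12.75, max(71.55, 0) = 71.55
Node u (S = 157.5): continuation = e^(−0.02)·[0.4003·0.0000 + 0.5997·12.7500] = 7.4954; exercise value = 0.0000 ≤ continuation, so V_u = 7.4954
Node d (S = 73.5): continuation = e^(−0.02)·[0.4003·12.7500 + 0.5997·71.5500] = 47.0644; exercise value = 49.5000 > continuation, so V_d = 49.5000 (exercise)
Node 0 (S = 105): continuation = e^(−0.02)·[0.4003·7.4954 + 0.5997·49.5000] = 32.0403; exercise value = 18.0000 ≤ continuation, so V_0 = 32.0403

$32.04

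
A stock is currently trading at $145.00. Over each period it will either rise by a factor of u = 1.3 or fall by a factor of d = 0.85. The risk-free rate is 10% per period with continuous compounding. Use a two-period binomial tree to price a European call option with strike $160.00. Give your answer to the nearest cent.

Risk-neutral probability p = (e^0.1 − 0.85)/(1.3 − 0.85) = 0.2552/0.4500 = 0.5670
Terminal stock prices: S_uu = 245.1, S_ud = 160.2, S_dd = 104.8
Terminal payoffs (S − K): max(85.05, 0) = 85.05, max(0.225, 0) = 0.225, max(-55.24, 0) = 0
Node u (S = 188.5): V_u = e^(−0.1)·[0.5670·85.0500 + 0.4330·0.2250] = 43.7260
Node d (S = 123.2): V_d = e^(−0.1)·[0.5670·0.2250 + 0.4330·0.0000] = 0.1154
Node 0 (S = 145): V_0 = e^(−0.1)·[0.5670·43.7260 + 0.4330·0.1154] = 22.4804

$22.48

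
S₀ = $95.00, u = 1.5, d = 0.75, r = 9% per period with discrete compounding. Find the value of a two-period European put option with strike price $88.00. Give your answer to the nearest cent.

$8.69

Risk-neutral probability p = (1 + 0.09 − 0.75)/(1.5 − 0.75) = 0.3400/0.7500 = 0.4533
Terminal stock prices: S_uu = 213.8, S_ud = 106.9, S_dd = 53.44
Terminal payoffs (K − S): max(-125.8, 0) = 0, max(-18.88, 0) = 0, max(34.56, 0) = 34.56
Node u (S = 142.5): V_u = 1/1.09·[0.4533·0.0000 + 0.5467·0.0000] = 0.0000
Node d (S = 71.25): V_d = 1/1.09·[0.4533·0.0000 + 0.5467·34.5625] = 17.3341
Node 0 (S = 95): V_0 = 1/1.09·[0.4533·0.0000 + 0.5467·17.3341] = 8.6936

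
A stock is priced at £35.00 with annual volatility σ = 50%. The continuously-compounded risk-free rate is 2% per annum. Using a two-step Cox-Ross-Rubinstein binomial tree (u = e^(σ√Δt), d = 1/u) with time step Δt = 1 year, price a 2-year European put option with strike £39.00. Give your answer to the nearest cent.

£10.97

CRR parameters: u = e^(σ√Δt) = e^(0.5·√1) = 1.6487, d = 1/u = 0.6065
Per-period rate: rΔt = 0.02·1 = 0.02, so R = e^0.02 = 1.0202
Risk-neutral probability p = (e^0.02 − 0.6065)/(1.6487 − 0.6065) = 0.4137/1.0422 = 0.3969
Terminal stock prices: S_uu = 95.14, S_ud = 35, S_dd = 12.88
Terminal payoffs (K − S): max(-56.14, 0) = 0, max(4, 0) = 4, max(26.12, 0) = 26.12
Node u (S = 57.71): V_u = e^(−0.02)·[0.3969·0.0000 + 0.6031·4.0000] = 2.3645
Node d (S = 21.23): V_d = e^(−0.02)·[0.3969·4.0000 + 0.6031·26.1242] = 16.9992
Node 0 (S = 35): V_0 = e^(−0.02)·[0.3969·2.3645 + 0.6031·16.9992] = 10.9687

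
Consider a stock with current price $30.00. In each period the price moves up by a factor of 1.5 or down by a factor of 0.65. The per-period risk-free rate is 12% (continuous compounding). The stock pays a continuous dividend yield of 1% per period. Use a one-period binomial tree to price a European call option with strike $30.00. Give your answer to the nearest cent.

Per-period risk-free factor R = e^0.12 = 1.1275; dividend-adjusted growth = e^(0.12−0.01) = 1.1163.
Risk-neutral probability p = (1.1163 − 0.65)/(1.5 − 0.65) = 0.4663/0.8500 = 0.5486
Terminal stock prices: S_u = 45, S_d = 19.5
Terminal payoffs (S − K): max(15, 0) = 15, max(-10.5, 0) = 0
Node 0 (S = 30): V_0 = e^(−0.12)·[0.5486·15.0000 + 0.4514·0.0000] = 7.2980

$7.30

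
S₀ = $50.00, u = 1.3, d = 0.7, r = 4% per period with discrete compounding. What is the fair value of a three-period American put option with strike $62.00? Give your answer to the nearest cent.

$15.35

Risk-neutral probability p = (1 + 0.04 − 0.7)/(1.3 − 0.7) = 0.3400/0.6000 = 0.5667
Terminal stock prices: S_uuu = 109.9, S_uud = 59.15, S_udd = 31.85, S_ddd = 17.15
Terminal payoffs (K − S): max(-47.85, 0) = 0, max(2.85, 0) = 2.85, max(30.15, 0) = 30.15, max(44.85, 0) = 44.85
Node uu (S = 84.5): continuation = 1/1.04·[0.5667·0.0000 + 0.4333·2.8500] = 1.1875; exercise value = 0.0000 ≤ continuation, so V_uu = 1.1875
Node ud (S = 45.5): continuation = 1/1.04·[0.5667·2.8500 + 0.4333·30.1500] = 14.1154; exercise value = 16.5000 > continuation, so V_ud = 16.5000 (exercise)
Node dd (S = 24.5): continuation = 1/1.04·[0.5667·30.1500 + 0.4333·44.8500] = 35.1154; exercise value = 37.5000 > continuation, so V_dd = 37.5000 (exercise)
Node u (S = 65): continuation = 1/1.04·[0.5667·1.1875 + 0.4333·16.5000] = 7.5220; exercise value = 0.0000 ≤ continuation, so V_u = 7.5220
Node d (S = 35): continuation = 1/1.04·[0.5667·16.5000 + 0.4333·37.5000] = 24.6154; exercise value = 27.0000 > continuation, so V_d = 27.0000 (exercise)
Node 0 (S = 50): continuation = 1/1.04·[0.5667·7.5220 + 0.4333·27.0000] = 15.3485; exercise value = 12.0000 ≤ continuation, so V_0 = 15.3485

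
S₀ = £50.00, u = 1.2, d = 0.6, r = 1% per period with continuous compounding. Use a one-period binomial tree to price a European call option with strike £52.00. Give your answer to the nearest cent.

Risk-neutral probability p = (e^0.01 − 0.6)/(1.2 − 0.6) = 0.4101/0.6000 = 0.6834
Terminal stock prices: S_u = 60, S_d = 30
Terminal payoffs (S − K): max(8, 0) = 8, max(-22, 0) = 0
Node 0 (S = 50): V_0 = e^(−0.01)·[0.6834·8.0000 + 0.3166·0.0000] = 5.4129

£5.41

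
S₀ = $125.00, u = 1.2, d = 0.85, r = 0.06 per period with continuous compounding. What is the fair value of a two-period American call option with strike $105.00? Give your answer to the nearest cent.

Risk-neutral probability p = (e^0.06 − 0.85)/(1.2 − 0.85) = 0.2118/0.3500 = 0.6052
Terminal stock prices: S_uu = 180, S_ud = 127.5, S_dd = 90.31
Terminal payoffs (S − K): max(75, 0) = 75, max(22.5, 0) = 22.5, max(-14.69, 0) = 0
Node u (S = 150): continuation = e^(−0.06)·[0.6052·75.0000 + 0.3948·22.5000] = 51.1147; exercise value = 45.0000 ≤ continuation, so V_u = 51.1147
Node d (S = 106.2): continuation = e^(−0.06)·[0.6052·22.5000 + 0.3948·0.0000] = 12.8250; exercise value = 1.2500 ≤ continuation, so V_d = 12.8250
Node 0 (S = 125): continuation = e^(−0.06)·[0.6052·51.1147 + 0.3948·12.8250] = 33.9033; exercise value = 20.0000 ≤ continuation, so V_0 = 33.9033

$33.90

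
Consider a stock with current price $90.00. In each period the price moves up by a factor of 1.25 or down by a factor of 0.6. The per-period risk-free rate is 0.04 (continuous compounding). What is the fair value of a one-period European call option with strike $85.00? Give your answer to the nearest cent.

$17.92

Risk-neutral probability p = (e^0.04 − 0.6)/(1.25 − 0.6) = 0.4408/0.6500 = 0.6782
Terminal stock prices: S_u = 112.5, S_d = 54
Terminal payoffs (S − K): max(27.5, 0) = 27.5, max(-31, 0) = 0
Node 0 (S = 90): V_0 = e^(−0.04)·[0.6782·27.5000 + 0.3218·0.0000] = 17.9184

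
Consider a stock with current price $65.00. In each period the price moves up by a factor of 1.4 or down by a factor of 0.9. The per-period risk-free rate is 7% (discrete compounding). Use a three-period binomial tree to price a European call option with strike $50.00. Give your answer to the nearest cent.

Risk-neutral probability p = (1 + 0.07 − 0.9)/(1.4 − 0.9) = 0.1700/0.5000 = 0.3400
Terminal stock prices: S_uuu = 178.4, S_uud = 114.7, S_udd = 73.71, S_ddd = 47.39
Terminal payoffs (S − K): max(128.4, 0) = 128.4, max(64.66, 0) = 64.66, max(23.71, 0) = 23.71, max(-2.615, 0) = 0
Node uu (S = 127.4): V_uu = 1/1.07·[0.3400·128.3600 + 0.6600·64.6600] = 80.6710
Node ud (S = 81.9): V_ud = 1/1.07·[0.3400·64.6600 + 0.6600·23.7100] = 35.1710
Node dd (S = 52.65): V_dd = 1/1.07·[0.3400·23.7100 + 0.6600·0.0000] = 7.5340
Node u (S = 91): V_u = 1/1.07·[0.3400·80.6710 + 0.6600·35.1710] = 47.3281
Node d (S = 58.5): V_d = 1/1.07·[0.3400·35.1710 + 0.6600·7.5340] = 15.8230
Node 0 (S = 65): V_0 = 1/1.07·[0.3400·47.3281 + 0.6600·15.8230] = 24.7988

$24.80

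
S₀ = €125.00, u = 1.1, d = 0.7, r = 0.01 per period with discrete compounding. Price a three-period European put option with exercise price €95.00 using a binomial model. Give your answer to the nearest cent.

€3.73

Risk-neutral probability p = (1 + 0.01 − 0.7)/(1.1 − 0.7) = 0.3100/0.4000 = 0.7750
Terminal stock prices: S_uuu = 166.4, S_uud = 105.9, S_udd = 67.37, S_ddd = 42.87
Terminal payoffs (K − S): max(-71.38, 0) = 0, max(-10.88, 0) = 0, max(27.63, 0) = 27.63, max(52.13, 0) = 52.13
Node uu (S = 151.3): V_uu = 1/1.01·[0.7750·0.0000 + 0.2250·0.0000] = 0.0000
Node ud (S = 96.25): V_ud = 1/1.01·[0.7750·0.0000 + 0.2250·27.6250] = 6.1541
Node dd (S = 61.25): V_dd = 1/1.01·[0.7750·27.6250 + 0.2250·52.1250] = 32.8094
Node u (S = 137.5): V_u = 1/1.01·[0.7750·0.0000 + 0.2250·6.1541] = 1.3710
Node d (S = 87.5): V_d = 1/1.01·[0.7750·6.1541 + 0.2250·32.8094] = 12.0312
Node 0 (S = 125): V_0 = 1/1.01·[0.7750·1.3710 + 0.2250·12.0312] = 3.7322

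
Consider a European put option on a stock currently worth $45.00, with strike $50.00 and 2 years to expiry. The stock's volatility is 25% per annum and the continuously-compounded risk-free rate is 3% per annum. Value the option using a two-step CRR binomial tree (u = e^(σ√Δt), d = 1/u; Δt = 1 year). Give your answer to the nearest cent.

$7.74

CRR parameters: u = e^(σ√Δt) = e^(0.25·√1) = 1.2840, d = 1/u = 0.7788
Per-period rate: rΔt = 0.03·1 = 0.03, so R = e^0.03 = 1.0305
Risk-neutral probability p = (e^0.03 − 0.7788)/(1.2840 − 0.7788) = 0.2517/0.5052 = 0.4981
Terminal stock prices: S_uu = 74.19, S_ud = 45, S_dd = 27.29
Terminal payoffs (K − S): max(-24.19, 0) = 0, max(5, 0) = 5, max(22.71, 0) = 22.71
Node u (S = 57.78): V_u = e^(−0.03)·[0.4981·0.0000 + 0.5019·5.0000] = 2.4353
Node d (S = 35.05): V_d = e^(−0.03)·[0.4981·5.0000 + 0.5019·22.7061] = 13.4762
Node 0 (S = 45): V_0 = e^(−0.03)·[0.4981·2.4353 + 0.5019·13.4762] = 7.7410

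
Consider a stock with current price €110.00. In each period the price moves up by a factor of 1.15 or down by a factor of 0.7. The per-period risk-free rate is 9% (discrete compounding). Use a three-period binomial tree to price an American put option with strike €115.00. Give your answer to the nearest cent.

€8.24

Risk-neutral probability p = (1 + 0.09 − 0.7)/(1.15 − 0.7) = 0.3900/0.4500 = 0.8667
Terminal stock prices: S_uuu = 167.3, S_uud = 101.8, S_udd = 61.98, S_ddd = 37.73
Terminal payoffs (K − S): max(-52.3, 0) = 0, max(13.17, 0) = 13.17, max(53.02, 0) = 53.02, max(77.27, 0) = 77.27
Node uu (S = 145.5): continuation = 1/1.09·[0.8667·0.0000 + 0.1333·13.1675] = 1.6107; exercise value = 0.0000 ≤ continuation, so V_uu = 1.6107
Node ud (S = 88.55): continuation = 1/1.09·[0.8667·13.1675 + 0.1333·53.0150] = 16.9546; exercise value = 26.4500 > continuation, so V_ud = 26.4500 (exercise)
Node dd (S = 53.9): continuation = 1/1.09·[0.8667·53.0150 + 0.1333·77.2700] = 51.6046; exercise value = 61.1000 > continuation, so V_dd = 61.1000 (exercise)
Node u (S = 126.5): continuation = 1/1.09·[0.8667·1.6107 + 0.1333·26.4500] = 4.5162; exercise value = 0.0000 ≤ continuation, so V_u = 4.5162
Node d (S = 77): continuation = 1/1.09·[0.8667·26.4500 + 0.1333·61.1000] = 28.5046; exercise value = 38.0000 > continuation, so V_d = 38.0000 (exercise)
Node 0 (S = 110): continuation = 1/1.09·[0.8667·4.5162 + 0.1333·38.0000] = 8.2391; exercise value = 5.0000 ≤ continuation, so V_0 = 8.2391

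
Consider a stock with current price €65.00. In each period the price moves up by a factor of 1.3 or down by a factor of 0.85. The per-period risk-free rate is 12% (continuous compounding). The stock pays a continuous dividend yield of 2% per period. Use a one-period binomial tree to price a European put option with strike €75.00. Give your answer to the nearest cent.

Per-period risk-free factor R = e^0.12 = 1.1275; dividend-adjusted growth = e^(0.12−0.02) = 1.1052.
Risk-neutral probability p = (1.1052 − 0.85)/(1.3 − 0.85) = 0.2552/0.4500 = 0.5670
Terminal stock prices: S_u = 84.5, S_d = 55.25
Terminal payoffs (K − S): max(-9.5, 0) = 0, max(19.75, 0) = 19.75
Node 0 (S = 65): V_0 = e^(−0.12)·[0.5670·0.0000 + 0.4330·19.7500] = 7.5839

€7.58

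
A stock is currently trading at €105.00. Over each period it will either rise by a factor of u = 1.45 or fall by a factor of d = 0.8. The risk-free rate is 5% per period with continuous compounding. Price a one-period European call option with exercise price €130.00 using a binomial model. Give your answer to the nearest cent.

€8.18

Risk-neutral probability p = (e^0.05 − 0.8)/(1.45 − 0.8) = 0.2513/0.6500 = 0.3866
Terminal stock prices: S_u = 152.2, S_d = 84
Terminal payoffs (S − K): max(22.25, 0) = 22.25, max(-46, 0) = 0
Node 0 (S = 105): V_0 = e^(−0.05)·[0.3866·22.2500 + 0.6134·0.0000] = 8.1817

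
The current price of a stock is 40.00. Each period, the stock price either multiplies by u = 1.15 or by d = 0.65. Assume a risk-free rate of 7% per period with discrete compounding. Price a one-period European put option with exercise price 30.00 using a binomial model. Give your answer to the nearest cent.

Risk-neutral probability p = (1 + 0.07 − 0.65)/(1.15 − 0.65) = 0.4200/0.5000 = 0.8400
Terminal stock prices: S_u = 46, S_d = 26
Terminal payoffs (K − S): max(-16, 0) = 0, max(4, 0) = 4
Node 0 (S = 40): V_0 = 1/1.07·[0.8400·0.0000 + 0.1600·4.0000] = 0.5981

0.60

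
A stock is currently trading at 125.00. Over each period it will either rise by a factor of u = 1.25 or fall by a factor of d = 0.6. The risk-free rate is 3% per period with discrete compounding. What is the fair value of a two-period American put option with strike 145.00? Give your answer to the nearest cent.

Risk-neutral probability p = (1 + 0.03 − 0.6)/(1.25 − 0.6) = 0.4300/0.6500 = 0.6615
Terminal stock prices: S_uu = 195.3, S_ud = 93.75, S_dd = 45
Terminal payoffs (K − S): max(-50.31, 0) = 0, max(51.25, 0) = 51.25, max(100, 0) = 100
Node u (S = 156.2): continuation = 1/1.03·[0.6615·0.0000 + 0.3385·51.2500] = 16.8409; exercise value = 0.0000 ≤ continuation, so V_u = 16.8409
Node d (S = 75): continuation = 1/1.03·[0.6615·51.2500 + 0.3385·100.0000] = 65.7767; exercise value = 70.0000 > continuation, so V_d = 70.0000 (exercise)
Node 0 (S = 125): continuation = 1/1.03·[0.6615·16.8409 + 0.3385·70.0000] = 33.8187; exercise value = 20.0000 ≤ continuation, so V_0 = 33.8187

33.82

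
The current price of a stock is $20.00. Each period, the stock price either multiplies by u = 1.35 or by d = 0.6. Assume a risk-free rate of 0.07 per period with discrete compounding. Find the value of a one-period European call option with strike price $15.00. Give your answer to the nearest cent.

Risk-neutral probability p = (1 + 0.07 − 0.6)/(1.35 − 0.6) = 0.4700/0.7500 = 0.6267
Terminal stock prices: S_u = 27, S_d = 12
Terminal payoffs (S − K): max(12, 0) = 12, max(-3, 0) = 0
Node 0 (S = 20): V_0 = 1/1.07·[0.6267·12.0000 + 0.3733·0.0000] = 7.0280

$7.03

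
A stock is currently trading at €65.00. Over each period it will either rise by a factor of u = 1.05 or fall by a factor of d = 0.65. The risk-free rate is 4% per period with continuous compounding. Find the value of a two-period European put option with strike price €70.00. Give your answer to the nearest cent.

Risk-neutral probability p = (e^0.04 − 0.65)/(1.05 − 0.65) = 0.3908/0.4000 = 0.9770
Terminal stock prices: S_uu = 71.66, S_ud = 44.36, S_dd = 27.46
Terminal payoffs (K − S): max(-1.663, 0) = 0, max(25.64, 0) = 25.64, max(42.54, 0) = 42.54
Node u (S = 68.25): V_u = e^(−0.04)·[0.9770·0.0000 + 0.0230·25.6375] = 0.5659
Node d (S = 42.25): V_d = e^(−0.04)·[0.9770·25.6375 + 0.0230·42.5375] = 25.0053
Node 0 (S = 65): V_0 = e^(−0.04)·[0.9770·0.5659 + 0.0230·25.0053] = 1.0831

€1.08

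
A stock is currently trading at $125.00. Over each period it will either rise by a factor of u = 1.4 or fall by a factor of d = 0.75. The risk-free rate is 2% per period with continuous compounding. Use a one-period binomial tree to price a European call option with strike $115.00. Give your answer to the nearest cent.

Risk-neutral probability p = (e^0.02 − 0.75)/(1.4 − 0.75) = 0.2702/0.6500 = 0.4157
Terminal stock prices: S_u = 175, S_d = 93.75
Terminal payoffs (S − K): max(60, 0) = 60, max(-21.25, 0) = 0
Node 0 (S = 125): V_0 = e^(−0.02)·[0.4157·60.0000 + 0.5843·0.0000] = 24.4478

$24.45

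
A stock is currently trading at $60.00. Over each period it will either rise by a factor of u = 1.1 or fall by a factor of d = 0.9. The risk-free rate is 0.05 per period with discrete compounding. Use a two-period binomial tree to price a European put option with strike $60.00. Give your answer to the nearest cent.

Risk-neutral probability p = (1 + 0.05 − 0.9)/(1.1 − 0.9) = 0.1500/0.2000 = 0.7500
Terminal stock prices: S_uu = 72.6, S_ud = 59.4, S_dd = 48.6
Terminal payoffs (K − S): max(-12.6, 0) = 0, max(0.6, 0) = 0.6, max(11.4, 0) = 11.4
Node u (S = 66): V_u = 1/1.05·[0.7500·0.0000 + 0.2500·0.6000] = 0.1429
Node d (S = 54): V_d = 1/1.05·[0.7500·0.6000 + 0.2500·11.4000] = 3.1429
Node 0 (S = 60): V_0 = 1/1.05·[0.7500·0.1429 + 0.2500·3.1429] = 0.8503

$0.85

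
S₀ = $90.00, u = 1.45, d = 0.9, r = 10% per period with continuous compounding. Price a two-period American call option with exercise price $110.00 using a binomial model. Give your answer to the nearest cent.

Risk-neutral probability p = (e^0.1 − 0.9)/(1.45 − 0.9) = 0.2052/0.5500 = 0.3730
Terminal stock prices: S_uu = 189.2, S_ud = 117.5, S_dd = 72.9
Terminal payoffs (S − K): max(79.22, 0) = 79.22, max(7.45, 0) = 7.45, max(-37.1, 0) = 0
Node u (S = 130.5): continuation = e^(−0.1)·[0.3730·79.2250 + 0.6270·7.4500] = 30.9679; exercise value = 20.5000 ≤ continuation, so V_u = 30.9679
Node d (S = 81): continuation = e^(−0.1)·[0.3730·7.4500 + 0.6270·0.0000] = 2.5147; exercise value = 0.0000 ≤ continuation, so V_d = 2.5147
Node 0 (S = 90): continuation = e^(−0.1)·[0.3730·30.9679 + 0.6270·2.5147] = 11.8794; exercise value = 0.0000 ≤ continuation, so V_0 = 11.8794

$11.88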